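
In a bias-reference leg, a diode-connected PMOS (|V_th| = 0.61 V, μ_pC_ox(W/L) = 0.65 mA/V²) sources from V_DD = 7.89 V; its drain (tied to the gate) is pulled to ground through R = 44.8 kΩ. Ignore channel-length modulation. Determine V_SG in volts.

With gate tied to drain, V_SG = V_SD ≥ V_SG − |V_th|, so the device is in saturation.
KCL at the drain: ½ k_p (V_SG − |V_th|)² = (V_DD − V_SG)/R.
Let x = V_SG − 0.61. Then 14.6 x² + x − 7.28 = 0, giving x = 0.674 V (positive root), so V_SG = 1.28 V.
I_D = (V_DD − V_SG)/R = (7.89 − 1.28) / 44.8 = 0.147 mA.

V_SG = 1.28 V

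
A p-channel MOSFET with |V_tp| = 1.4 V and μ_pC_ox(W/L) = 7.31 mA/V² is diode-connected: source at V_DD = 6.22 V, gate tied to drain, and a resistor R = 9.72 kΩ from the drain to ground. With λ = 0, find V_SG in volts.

V_SG = 1.75 V

With gate tied to drain, V_SG = V_SD ≥ V_SG − |V_tp|, so the device is in saturation.
KCL at the drain: ½ k_p (V_SG − |V_tp|)² = (V_DD − V_SG)/R.
Let x = V_SG − 1.4. Then 35.5 x² + x − 4.82 = 0, giving x = 0.355 V (positive root), so V_SG = 1.75 V.
I_D = (V_DD − V_SG)/R = (6.22 − 1.75) / 9.72 = 0.459 mA.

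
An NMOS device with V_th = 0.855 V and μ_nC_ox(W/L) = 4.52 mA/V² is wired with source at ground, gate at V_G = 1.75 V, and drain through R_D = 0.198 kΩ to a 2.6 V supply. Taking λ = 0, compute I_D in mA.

V_GS = V_G = 1.75 V, so V_ov = 1.75 − 0.855 = 0.895 V.
Assume saturation: I_D = ½ k_n V_ov² = 0.5 × 4.52 × 0.895² = 1.81 mA, giving V_DS = V_DD − I_D R_D = 2.6 − 1.81 × 0.198 = 2.24 V.
V_DS = 2.24 V ≥ V_ov = 0.895 V, confirming saturation.

I_D = 1.81 mA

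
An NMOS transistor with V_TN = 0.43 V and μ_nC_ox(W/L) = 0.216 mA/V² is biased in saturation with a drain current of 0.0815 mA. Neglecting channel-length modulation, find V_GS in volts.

In saturation I_D = ½ k_n (V_GS − V_TN)², so V_GS − V_TN = √(2 I_D / k_n) = √(2 × 0.0815 / 0.216) = 0.869 V.
V_GS = 0.43 + 0.869 = 1.3 V.

V_GS = 1.30 V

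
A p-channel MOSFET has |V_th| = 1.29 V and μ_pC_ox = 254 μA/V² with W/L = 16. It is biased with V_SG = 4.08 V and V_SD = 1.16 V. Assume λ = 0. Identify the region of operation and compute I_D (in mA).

Triode; I_D = 10.4 mA

k_p = μ_pC_ox · (W/L) = 4.064 mA/V².
V_ov = V_SG − |V_th| = 4.08 − 1.29 = 2.79 V.
Since V_SD = 1.16 V < V_ov = 2.79 V, the device is in the triode region.
I_D = k_p [V_ov · V_SD − ½ V_SD²] = 4.064 × [2.79 × 1.16 − 0.5 × 1.16²] = 10.4 mA.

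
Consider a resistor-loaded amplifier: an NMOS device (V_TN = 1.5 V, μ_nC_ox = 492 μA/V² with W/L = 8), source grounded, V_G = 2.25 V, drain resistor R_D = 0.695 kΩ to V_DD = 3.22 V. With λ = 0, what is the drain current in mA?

I_D = 1.11 mA

V_GS = V_G = 2.25 V, so V_ov = 2.25 − 1.5 = 0.75 V.
k_n = μ_nC_ox · (W/L) = 3.936 mA/V².
Assume saturation: I_D = ½ k_n V_ov² = 0.5 × 3.936 × 0.75² = 1.11 mA, giving V_DS = V_DD − I_D R_D = 3.22 − 1.11 × 0.695 = 2.45 V.
V_DS = 2.45 V ≥ V_ov = 0.75 V, confirming saturation.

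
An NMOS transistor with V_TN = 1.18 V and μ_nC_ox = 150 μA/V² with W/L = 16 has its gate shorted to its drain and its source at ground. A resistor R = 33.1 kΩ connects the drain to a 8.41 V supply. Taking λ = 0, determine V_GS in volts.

V_GS = 1.59 V

With gate tied to drain, V_GS = V_DS ≥ V_GS − V_TN, so the device is in saturation.
k_n = μ_nC_ox · (W/L) = 2.4 mA/V².
KCL at the drain: ½ k_n (V_GS − V_TN)² = (V_DD − V_GS)/R.
Let x = V_GS − 1.18. Then 39.7 x² + x − 7.23 = 0, giving x = 0.414 V (positive root), so V_GS = 1.59 V.
I_D = (V_DD − V_GS)/R = (8.41 − 1.59) / 33.1 = 0.206 mA.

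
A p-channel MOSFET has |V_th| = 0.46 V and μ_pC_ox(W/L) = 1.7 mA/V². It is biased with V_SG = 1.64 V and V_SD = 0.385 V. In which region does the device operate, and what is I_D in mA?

Triode; I_D = 0.646 mA

V_ov = V_SG − |V_th| = 1.64 − 0.46 = 1.18 V.
Since V_SD = 0.385 V < V_ov = 1.18 V, the device is in the triode region.
I_D = k_p [V_ov · V_SD − ½ V_SD²] = 1.7 × [1.18 × 0.385 − 0.5 × 0.385²] = 0.646 mA.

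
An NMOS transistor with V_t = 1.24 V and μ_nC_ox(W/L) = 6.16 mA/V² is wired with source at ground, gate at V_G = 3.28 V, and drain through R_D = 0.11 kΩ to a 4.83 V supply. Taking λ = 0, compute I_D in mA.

I_D = 12.8 mA

V_GS = V_G = 3.28 V, so V_ov = 3.28 − 1.24 = 2.04 V.
Assume saturation: I_D = ½ k_n V_ov² = 0.5 × 6.16 × 2.04² = 12.8 mA, giving V_DS = V_DD − I_D R_D = 4.83 − 12.8 × 0.11 = 3.42 V.
V_DS = 3.42 V ≥ V_ov = 2.04 V, confirming saturation.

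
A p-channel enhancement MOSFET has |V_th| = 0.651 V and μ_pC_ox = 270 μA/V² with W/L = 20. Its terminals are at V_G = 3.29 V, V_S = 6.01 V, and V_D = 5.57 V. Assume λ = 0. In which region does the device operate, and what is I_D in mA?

V_SG = V_S − V_G = 6.01 − 3.29 = 2.72 V; V_SD = V_S − V_D = 6.01 − 5.57 = 0.44 V.
k_p = μ_pC_ox · (W/L) = 5.4 mA/V².
V_ov = V_SG − |V_th| = 2.72 − 0.651 = 2.07 V.
Since V_SD = 0.44 V < V_ov = 2.07 V, the device is in the triode region.
I_D = k_p [V_ov · V_SD − ½ V_SD²] = 5.4 × [2.07 × 0.44 − 0.5 × 0.44²] = 4.39 mA.

Triode; I_D = 4.39 mA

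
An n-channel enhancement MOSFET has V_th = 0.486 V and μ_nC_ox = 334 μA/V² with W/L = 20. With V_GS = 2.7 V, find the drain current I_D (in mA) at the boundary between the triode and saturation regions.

At the boundary V_DS = V_ov = V_GS − V_th = 2.7 − 0.486 = 2.21 V.
k_n = μ_nC_ox · (W/L) = 6.68 mA/V².
I_D = ½ k_n V_ov² = 0.5 × 6.68 × 2.21² = 16.4 mA.

I_D = 16.4 mA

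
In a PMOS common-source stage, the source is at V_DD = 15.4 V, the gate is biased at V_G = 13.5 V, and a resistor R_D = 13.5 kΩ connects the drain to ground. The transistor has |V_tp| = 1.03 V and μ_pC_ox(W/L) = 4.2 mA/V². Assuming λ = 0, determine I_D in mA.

I_D = 1.11 mA

V_SG = V_DD − V_G = 15.4 − 13.5 = 1.9 V, so V_ov = 1.9 − 1.03 = 0.87 V.
Assume saturation: I_D = ½ k_p V_ov² = 0.5 × 4.2 × 0.87² = 1.59 mA, giving V_SD = V_DD − I_D R_D = 15.4 − 1.59 × 13.5 = -6.06 V.
But -6.06 V < V_ov = 0.87 V, so the device is actually in triode.
In triode I_D = k_p[V_ov V_SD − ½ V_SD²] and I_D = (V_DD − V_SD)/R_D. Equating: 28.4 V_SD² − 50.33 V_SD + 15.4 = 0, giving V_SD = 0.393 V (the root below V_ov).
I_D = (15.4 − 0.393) / 13.5 = 1.11 mA.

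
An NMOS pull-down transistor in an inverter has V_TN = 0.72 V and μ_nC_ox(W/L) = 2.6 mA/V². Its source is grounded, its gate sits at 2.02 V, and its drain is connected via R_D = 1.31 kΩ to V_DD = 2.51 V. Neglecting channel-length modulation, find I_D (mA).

I_D = 1.49 mA

V_GS = V_G = 2.02 V, so V_ov = 2.02 − 0.72 = 1.3 V.
Assume saturation: I_D = ½ k_n V_ov² = 0.5 × 2.6 × 1.3² = 2.2 mA, giving V_DS = V_DD − I_D R_D = 2.51 − 2.2 × 1.31 = -0.368 V.
But -0.368 V < V_ov = 1.3 V, so the device is actually in triode.
In triode I_D = k_n[V_ov V_DS − ½ V_DS²] and I_D = (V_DD − V_DS)/R_D. Equating: 1.7 V_DS² − 5.428 V_DS + 2.51 = 0, giving V_DS = 0.561 V (the root below V_ov).
I_D = (2.51 − 0.561) / 1.31 = 1.49 mA.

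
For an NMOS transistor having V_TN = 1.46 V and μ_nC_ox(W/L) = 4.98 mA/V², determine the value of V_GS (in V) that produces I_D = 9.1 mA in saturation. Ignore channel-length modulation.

In saturation I_D = ½ k_n (V_GS − V_TN)², so V_GS − V_TN = √(2 I_D / k_n) = √(2 × 9.1 / 4.98) = 1.91 V.
V_GS = 1.46 + 1.91 = 3.37 V.

V_GS = 3.37 V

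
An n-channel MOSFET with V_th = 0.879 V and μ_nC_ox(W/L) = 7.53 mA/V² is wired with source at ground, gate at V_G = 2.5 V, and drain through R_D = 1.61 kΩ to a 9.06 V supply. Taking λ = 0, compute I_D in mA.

V_GS = V_G = 2.5 V, so V_ov = 2.5 − 0.879 = 1.62 V.
Assume saturation: I_D = ½ k_n V_ov² = 0.5 × 7.53 × 1.62² = 9.89 mA, giving V_DS = V_DD − I_D R_D = 9.06 − 9.89 × 1.61 = -6.87 V.
But -6.87 V < V_ov = 1.62 V, so the device is actually in triode.
In triode I_D = k_n[V_ov V_DS − ½ V_DS²] and I_D = (V_DD − V_DS)/R_D. Equating: 6.06 V_DS² − 20.65 V_DS + 9.06 = 0, giving V_DS = 0.517 V (the root below V_ov).
I_D = (9.06 − 0.517) / 1.61 = 5.31 mA.

I_D = 5.31 mA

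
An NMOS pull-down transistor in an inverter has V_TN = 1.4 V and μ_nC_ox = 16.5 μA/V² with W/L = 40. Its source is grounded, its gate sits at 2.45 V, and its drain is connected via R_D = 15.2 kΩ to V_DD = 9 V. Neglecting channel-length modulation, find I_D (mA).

I_D = 0.364 mA

V_GS = V_G = 2.45 V, so V_ov = 2.45 − 1.4 = 1.05 V.
k_n = μ_nC_ox · (W/L) = 0.66 mA/V².
Assume saturation: I_D = ½ k_n V_ov² = 0.5 × 0.66 × 1.05² = 0.364 mA, giving V_DS = V_DD − I_D R_D = 9 − 0.364 × 15.2 = 3.47 V.
V_DS = 3.47 V ≥ V_ov = 1.05 V, confirming saturation.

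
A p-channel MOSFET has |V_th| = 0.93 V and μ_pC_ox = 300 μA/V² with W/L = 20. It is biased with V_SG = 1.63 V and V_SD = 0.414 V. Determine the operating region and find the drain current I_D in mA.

Triode; I_D = 1.22 mA

k_p = μ_pC_ox · (W/L) = 6 mA/V².
V_ov = V_SG − |V_th| = 1.63 − 0.93 = 0.7 V.
Since V_SD = 0.414 V < V_ov = 0.7 V, the device is in the triode region.
I_D = k_p [V_ov · V_SD − ½ V_SD²] = 6 × [0.7 × 0.414 − 0.5 × 0.414²] = 1.22 mA.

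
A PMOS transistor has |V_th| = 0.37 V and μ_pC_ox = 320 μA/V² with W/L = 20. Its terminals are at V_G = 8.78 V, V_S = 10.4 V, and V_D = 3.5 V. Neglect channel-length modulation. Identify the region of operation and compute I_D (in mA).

Saturation; I_D = 5.00 mA

V_SG = V_S − V_G = 10.4 − 8.78 = 1.62 V; V_SD = V_S − V_D = 10.4 − 3.5 = 6.9 V.
k_p = μ_pC_ox · (W/L) = 6.4 mA/V².
V_ov = V_SG − |V_th| = 1.62 − 0.37 = 1.25 V.
Since V_SD = 6.9 V ≥ V_ov = 1.25 V, the device is in saturation.
I_D = ½ k_p V_ov² = 0.5 × 6.4 × 1.25² = 5 mA.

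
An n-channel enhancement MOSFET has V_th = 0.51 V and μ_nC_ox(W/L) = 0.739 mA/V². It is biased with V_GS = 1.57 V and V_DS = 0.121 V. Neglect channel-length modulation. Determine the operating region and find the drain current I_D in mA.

Triode; I_D = 0.0894 mA

V_ov = V_GS − V_th = 1.57 − 0.51 = 1.06 V.
Since V_DS = 0.121 V < V_ov = 1.06 V, the device is in the triode region.
I_D = k_n [V_ov · V_DS − ½ V_DS²] = 0.739 × [1.06 × 0.121 − 0.5 × 0.121²] = 0.0894 mA.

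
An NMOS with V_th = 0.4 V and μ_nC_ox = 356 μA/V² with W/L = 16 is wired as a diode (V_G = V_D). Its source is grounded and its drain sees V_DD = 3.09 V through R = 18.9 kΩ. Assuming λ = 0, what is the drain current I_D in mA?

With gate tied to drain, V_GS = V_DS ≥ V_GS − V_th, so the device is in saturation.
k_n = μ_nC_ox · (W/L) = 5.696 mA/V².
KCL at the drain: ½ k_n (V_GS − V_th)² = (V_DD − V_GS)/R.
Let x = V_GS − 0.4. Then 53.8 x² + x − 2.69 = 0, giving x = 0.214 V (positive root), so V_GS = 0.614 V.
I_D = (V_DD − V_GS)/R = (3.09 − 0.614) / 18.9 = 0.131 mA.

I_D = 0.131 mA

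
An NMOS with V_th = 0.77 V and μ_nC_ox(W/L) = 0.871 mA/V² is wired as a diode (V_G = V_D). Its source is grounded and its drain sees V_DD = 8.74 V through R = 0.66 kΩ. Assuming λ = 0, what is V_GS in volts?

V_GS = 4.58 V

With gate tied to drain, V_GS = V_DS ≥ V_GS − V_th, so the device is in saturation.
KCL at the drain: ½ k_n (V_GS − V_th)² = (V_DD − V_GS)/R.
Let x = V_GS − 0.77. Then 0.287 x² + x − 7.97 = 0, giving x = 3.81 V (positive root), so V_GS = 4.58 V.
I_D = (V_DD − V_GS)/R = (8.74 − 4.58) / 0.66 = 6.31 mA.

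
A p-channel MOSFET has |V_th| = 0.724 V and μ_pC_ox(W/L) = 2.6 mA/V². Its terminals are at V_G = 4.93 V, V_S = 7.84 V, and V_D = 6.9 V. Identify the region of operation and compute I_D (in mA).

Triode; I_D = 4.19 mA

V_SG = V_S − V_G = 7.84 − 4.93 = 2.91 V; V_SD = V_S − V_D = 7.84 − 6.9 = 0.94 V.
V_ov = V_SG − |V_th| = 2.91 − 0.724 = 2.19 V.
Since V_SD = 0.94 V < V_ov = 2.19 V, the device is in the triode region.
I_D = k_p [V_ov · V_SD − ½ V_SD²] = 2.6 × [2.19 × 0.94 − 0.5 × 0.94²] = 4.19 mA.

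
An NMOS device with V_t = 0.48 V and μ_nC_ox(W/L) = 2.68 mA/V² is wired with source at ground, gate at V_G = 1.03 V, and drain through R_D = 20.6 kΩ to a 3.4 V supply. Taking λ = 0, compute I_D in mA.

I_D = 0.159 mA

V_GS = V_G = 1.03 V, so V_ov = 1.03 − 0.48 = 0.55 V.
Assume saturation: I_D = ½ k_n V_ov² = 0.5 × 2.68 × 0.55² = 0.405 mA, giving V_DS = V_DD − I_D R_D = 3.4 − 0.405 × 20.6 = -4.95 V.
But -4.95 V < V_ov = 0.55 V, so the device is actually in triode.
In triode I_D = k_n[V_ov V_DS − ½ V_DS²] and I_D = (V_DD − V_DS)/R_D. Equating: 27.6 V_DS² − 31.36 V_DS + 3.4 = 0, giving V_DS = 0.121 V (the root below V_ov).
I_D = (3.4 − 0.121) / 20.6 = 0.159 mA.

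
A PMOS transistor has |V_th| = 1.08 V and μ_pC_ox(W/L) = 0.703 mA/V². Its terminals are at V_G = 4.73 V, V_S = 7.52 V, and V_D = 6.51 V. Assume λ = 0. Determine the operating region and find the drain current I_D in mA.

V_SG = V_S − V_G = 7.52 − 4.73 = 2.79 V; V_SD = V_S − V_D = 7.52 − 6.51 = 1.01 V.
V_ov = V_SG − |V_th| = 2.79 − 1.08 = 1.71 V.
Since V_SD = 1.01 V < V_ov = 1.71 V, the device is in the triode region.
I_D = k_p [V_ov · V_SD − ½ V_SD²] = 0.703 × [1.71 × 1.01 − 0.5 × 1.01²] = 0.856 mA.

Triode; I_D = 0.856 mA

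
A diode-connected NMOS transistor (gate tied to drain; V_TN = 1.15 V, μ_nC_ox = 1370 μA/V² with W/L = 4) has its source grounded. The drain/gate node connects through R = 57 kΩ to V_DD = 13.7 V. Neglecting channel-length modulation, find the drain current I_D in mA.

With gate tied to drain, V_GS = V_DS ≥ V_GS − V_TN, so the device is in saturation.
k_n = μ_nC_ox · (W/L) = 5.48 mA/V².
KCL at the drain: ½ k_n (V_GS − V_TN)² = (V_DD − V_GS)/R.
Let x = V_GS − 1.15. Then 156 x² + x − 12.55 = 0, giving x = 0.28 V (positive root), so V_GS = 1.43 V.
I_D = (V_DD − V_GS)/R = (13.7 − 1.43) / 57 = 0.215 mA.

I_D = 0.215 mA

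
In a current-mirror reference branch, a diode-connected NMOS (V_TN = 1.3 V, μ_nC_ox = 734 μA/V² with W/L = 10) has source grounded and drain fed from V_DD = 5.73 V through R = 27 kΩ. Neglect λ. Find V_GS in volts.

V_GS = 1.51 V

With gate tied to drain, V_GS = V_DS ≥ V_GS − V_TN, so the device is in saturation.
k_n = μ_nC_ox · (W/L) = 7.34 mA/V².
KCL at the drain: ½ k_n (V_GS − V_TN)² = (V_DD − V_GS)/R.
Let x = V_GS − 1.3. Then 99.1 x² + x − 4.43 = 0, giving x = 0.206 V (positive root), so V_GS = 1.51 V.
I_D = (V_DD − V_GS)/R = (5.73 − 1.51) / 27 = 0.156 mA.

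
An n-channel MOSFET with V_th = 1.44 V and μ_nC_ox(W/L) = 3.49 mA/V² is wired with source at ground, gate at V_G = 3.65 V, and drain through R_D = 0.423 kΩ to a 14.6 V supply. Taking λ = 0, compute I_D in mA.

V_GS = V_G = 3.65 V, so V_ov = 3.65 − 1.44 = 2.21 V.
Assume saturation: I_D = ½ k_n V_ov² = 0.5 × 3.49 × 2.21² = 8.52 mA, giving V_DS = V_DD − I_D R_D = 14.6 − 8.52 × 0.423 = 11 V.
V_DS = 11 V ≥ V_ov = 2.21 V, confirming saturation.

I_D = 8.52 mA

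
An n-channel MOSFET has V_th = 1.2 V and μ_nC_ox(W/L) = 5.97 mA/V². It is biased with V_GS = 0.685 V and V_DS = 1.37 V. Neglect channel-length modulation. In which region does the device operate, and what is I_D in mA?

Cutoff; I_D = 0 mA

V_GS = 0.685 V < V_th = 1.2 V, so the transistor is in cutoff.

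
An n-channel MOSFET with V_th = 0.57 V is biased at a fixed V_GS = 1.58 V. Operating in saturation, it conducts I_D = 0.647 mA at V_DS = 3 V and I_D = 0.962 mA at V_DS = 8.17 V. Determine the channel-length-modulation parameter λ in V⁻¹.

With V_GS fixed, I_D ∝ (1 + λ V_DS) in saturation, so I_D2/I_D1 = (1 + λ V_DS2)/(1 + λ V_DS1).
0.962/0.647 = 1.487 = (1 + 8.17 λ)/(1 + 3 λ).
Solving: λ (I_D1 V_DS2 − I_D2 V_DS1) = I_D2 − I_D1, so λ = (0.962 − 0.647) / (0.647 × 8.17 − 0.962 × 3) = 0.315 / 2.4 = 0.131 V⁻¹.

λ = 0.131 V⁻¹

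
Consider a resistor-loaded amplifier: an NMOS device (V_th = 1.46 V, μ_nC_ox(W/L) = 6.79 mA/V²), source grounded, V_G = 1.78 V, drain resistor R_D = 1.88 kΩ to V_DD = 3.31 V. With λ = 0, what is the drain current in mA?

I_D = 0.348 mA

V_GS = V_G = 1.78 V, so V_ov = 1.78 − 1.46 = 0.32 V.
Assume saturation: I_D = ½ k_n V_ov² = 0.5 × 6.79 × 0.32² = 0.348 mA, giving V_DS = V_DD − I_D R_D = 3.31 − 0.348 × 1.88 = 2.66 V.
V_DS = 2.66 V ≥ V_ov = 0.32 V, confirming saturation.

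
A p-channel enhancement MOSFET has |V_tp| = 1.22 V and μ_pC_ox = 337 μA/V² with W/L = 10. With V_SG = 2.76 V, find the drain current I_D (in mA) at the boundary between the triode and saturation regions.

At the boundary V_SD = V_ov = V_SG − |V_tp| = 2.76 − 1.22 = 1.54 V.
k_p = μ_pC_ox · (W/L) = 3.37 mA/V².
I_D = ½ k_p V_ov² = 0.5 × 3.37 × 1.54² = 4 mA.

I_D = 4.00 mA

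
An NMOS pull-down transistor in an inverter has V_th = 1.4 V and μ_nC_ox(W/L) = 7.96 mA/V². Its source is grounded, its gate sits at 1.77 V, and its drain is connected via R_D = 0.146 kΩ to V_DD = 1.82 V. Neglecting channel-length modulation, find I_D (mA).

V_GS = V_G = 1.77 V, so V_ov = 1.77 − 1.4 = 0.37 V.
Assume saturation: I_D = ½ k_n V_ov² = 0.5 × 7.96 × 0.37² = 0.545 mA, giving V_DS = V_DD − I_D R_D = 1.82 − 0.545 × 0.146 = 1.74 V.
V_DS = 1.74 V ≥ V_ov = 0.37 V, confirming saturation.

I_D = 0.545 mA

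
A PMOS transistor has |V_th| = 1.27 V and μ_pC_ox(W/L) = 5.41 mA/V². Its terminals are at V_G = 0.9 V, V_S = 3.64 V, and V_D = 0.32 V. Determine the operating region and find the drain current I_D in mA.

Saturation; I_D = 5.85 mA

V_SG = V_S − V_G = 3.64 − 0.9 = 2.74 V; V_SD = V_S − V_D = 3.64 − 0.32 = 3.32 V.
V_ov = V_SG − |V_th| = 2.74 − 1.27 = 1.47 V.
Since V_SD = 3.32 V ≥ V_ov = 1.47 V, the device is in saturation.
I_D = ½ k_p V_ov² = 0.5 × 5.41 × 1.47² = 5.85 mA.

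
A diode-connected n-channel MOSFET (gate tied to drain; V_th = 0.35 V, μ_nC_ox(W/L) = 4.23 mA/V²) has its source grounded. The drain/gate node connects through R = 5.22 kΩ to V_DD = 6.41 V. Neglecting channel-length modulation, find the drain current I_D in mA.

I_D = 1.03 mA

With gate tied to drain, V_GS = V_DS ≥ V_GS − V_th, so the device is in saturation.
KCL at the drain: ½ k_n (V_GS − V_th)² = (V_DD − V_GS)/R.
Let x = V_GS − 0.35. Then 11 x² + x − 6.06 = 0, giving x = 0.697 V (positive root), so V_GS = 1.05 V.
I_D = (V_DD − V_GS)/R = (6.41 − 1.05) / 5.22 = 1.03 mA.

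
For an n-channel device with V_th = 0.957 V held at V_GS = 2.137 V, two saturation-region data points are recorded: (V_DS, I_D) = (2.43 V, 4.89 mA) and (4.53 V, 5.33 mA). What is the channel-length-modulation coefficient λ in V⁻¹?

With V_GS fixed, I_D ∝ (1 + λ V_DS) in saturation, so I_D2/I_D1 = (1 + λ V_DS2)/(1 + λ V_DS1).
5.33/4.89 = 1.09 = (1 + 4.53 λ)/(1 + 2.43 λ).
Solving: λ (I_D1 V_DS2 − I_D2 V_DS1) = I_D2 − I_D1, so λ = (5.33 − 4.89) / (4.89 × 4.53 − 5.33 × 2.43) = 0.44 / 9.2 = 0.0478 V⁻¹.

λ = 0.0478 V⁻¹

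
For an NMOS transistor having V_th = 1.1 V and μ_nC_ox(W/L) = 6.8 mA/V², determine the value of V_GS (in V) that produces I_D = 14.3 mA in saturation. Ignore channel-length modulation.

V_GS = 3.15 V

In saturation I_D = ½ k_n (V_GS − V_th)², so V_GS − V_th = √(2 I_D / k_n) = √(2 × 14.3 / 6.8) = 2.05 V.
V_GS = 1.1 + 2.05 = 3.15 V.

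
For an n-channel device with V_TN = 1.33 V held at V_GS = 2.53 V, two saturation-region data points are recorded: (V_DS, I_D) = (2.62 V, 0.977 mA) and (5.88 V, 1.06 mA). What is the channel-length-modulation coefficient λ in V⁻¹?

λ = 0.0280 V⁻¹

With V_GS fixed, I_D ∝ (1 + λ V_DS) in saturation, so I_D2/I_D1 = (1 + λ V_DS2)/(1 + λ V_DS1).
1.06/0.977 = 1.085 = (1 + 5.88 λ)/(1 + 2.62 λ).
Solving: λ (I_D1 V_DS2 − I_D2 V_DS1) = I_D2 − I_D1, so λ = (1.06 − 0.977) / (0.977 × 5.88 − 1.06 × 2.62) = 0.083 / 2.97 = 0.028 V⁻¹.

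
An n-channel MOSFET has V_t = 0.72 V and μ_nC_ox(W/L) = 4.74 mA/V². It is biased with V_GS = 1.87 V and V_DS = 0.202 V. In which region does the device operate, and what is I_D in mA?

V_ov = V_GS − V_t = 1.87 − 0.72 = 1.15 V.
Since V_DS = 0.202 V < V_ov = 1.15 V, the device is in the triode region.
I_D = k_n [V_ov · V_DS − ½ V_DS²] = 4.74 × [1.15 × 0.202 − 0.5 × 0.202²] = 1 mA.

Triode; I_D = 1.00 mA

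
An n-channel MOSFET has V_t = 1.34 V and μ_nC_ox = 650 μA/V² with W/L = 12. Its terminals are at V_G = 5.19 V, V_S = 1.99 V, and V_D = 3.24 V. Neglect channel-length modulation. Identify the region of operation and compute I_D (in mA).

Triode; I_D = 12.0 mA

V_GS = V_G − V_S = 5.19 − 1.99 = 3.2 V; V_DS = V_D − V_S = 3.24 − 1.99 = 1.25 V.
k_n = μ_nC_ox · (W/L) = 7.8 mA/V².
V_ov = V_GS − V_t = 3.2 − 1.34 = 1.86 V.
Since V_DS = 1.25 V < V_ov = 1.86 V, the device is in the triode region.
I_D = k_n [V_ov · V_DS − ½ V_DS²] = 7.8 × [1.86 × 1.25 − 0.5 × 1.25²] = 12 mA.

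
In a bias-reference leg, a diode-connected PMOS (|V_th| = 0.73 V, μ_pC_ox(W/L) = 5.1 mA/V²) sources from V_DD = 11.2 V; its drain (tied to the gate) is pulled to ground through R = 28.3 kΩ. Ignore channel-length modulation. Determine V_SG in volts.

With gate tied to drain, V_SG = V_SD ≥ V_SG − |V_th|, so the device is in saturation.
KCL at the drain: ½ k_p (V_SG − |V_th|)² = (V_DD − V_SG)/R.
Let x = V_SG − 0.73. Then 72.2 x² + x − 10.47 = 0, giving x = 0.374 V (positive root), so V_SG = 1.1 V.
I_D = (V_DD − V_SG)/R = (11.2 − 1.1) / 28.3 = 0.357 mA.

V_SG = 1.10 V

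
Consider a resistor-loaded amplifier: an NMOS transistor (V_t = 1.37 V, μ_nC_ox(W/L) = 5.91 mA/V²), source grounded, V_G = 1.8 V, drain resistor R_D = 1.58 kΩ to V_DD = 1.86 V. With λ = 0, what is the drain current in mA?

I_D = 0.546 mA

V_GS = V_G = 1.8 V, so V_ov = 1.8 − 1.37 = 0.43 V.
Assume saturation: I_D = ½ k_n V_ov² = 0.5 × 5.91 × 0.43² = 0.546 mA, giving V_DS = V_DD − I_D R_D = 1.86 − 0.546 × 1.58 = 0.997 V.
V_DS = 0.997 V ≥ V_ov = 0.43 V, confirming saturation.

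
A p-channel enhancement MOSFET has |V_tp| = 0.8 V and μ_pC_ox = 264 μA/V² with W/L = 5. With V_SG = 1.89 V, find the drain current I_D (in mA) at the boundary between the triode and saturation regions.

I_D = 0.784 mA

At the boundary V_SD = V_ov = V_SG − |V_tp| = 1.89 − 0.8 = 1.09 V.
k_p = μ_pC_ox · (W/L) = 1.32 mA/V².
I_D = ½ k_p V_ov² = 0.5 × 1.32 × 1.09² = 0.784 mA.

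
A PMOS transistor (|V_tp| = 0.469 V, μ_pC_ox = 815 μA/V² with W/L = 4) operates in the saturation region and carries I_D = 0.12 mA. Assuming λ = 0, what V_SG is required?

V_SG = 0.740 V

k_p = μ_pC_ox · (W/L) = 3.26 mA/V².
In saturation I_D = ½ k_p (V_SG − |V_tp|)², so V_SG − |V_tp| = √(2 I_D / k_p) = √(2 × 0.12 / 3.26) = 0.271 V.
V_SG = 0.469 + 0.271 = 0.74 V.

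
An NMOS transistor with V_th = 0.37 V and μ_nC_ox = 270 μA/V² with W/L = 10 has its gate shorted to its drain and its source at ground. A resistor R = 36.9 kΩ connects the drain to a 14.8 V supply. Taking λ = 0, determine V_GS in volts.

With gate tied to drain, V_GS = V_DS ≥ V_GS − V_th, so the device is in saturation.
k_n = μ_nC_ox · (W/L) = 2.7 mA/V².
KCL at the drain: ½ k_n (V_GS − V_th)² = (V_DD − V_GS)/R.
Let x = V_GS − 0.37. Then 49.8 x² + x − 14.43 = 0, giving x = 0.528 V (positive root), so V_GS = 0.898 V.
I_D = (V_DD − V_GS)/R = (14.8 − 0.898) / 36.9 = 0.377 mA.

V_GS = 0.898 V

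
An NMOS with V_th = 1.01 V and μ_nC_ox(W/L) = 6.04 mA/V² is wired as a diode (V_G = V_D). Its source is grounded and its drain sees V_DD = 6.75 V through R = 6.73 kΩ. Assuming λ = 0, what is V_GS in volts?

With gate tied to drain, V_GS = V_DS ≥ V_GS − V_th, so the device is in saturation.
KCL at the drain: ½ k_n (V_GS − V_th)² = (V_DD − V_GS)/R.
Let x = V_GS − 1.01. Then 20.3 x² + x − 5.74 = 0, giving x = 0.507 V (positive root), so V_GS = 1.52 V.
I_D = (V_DD − V_GS)/R = (6.75 − 1.52) / 6.73 = 0.778 mA.

V_GS = 1.52 V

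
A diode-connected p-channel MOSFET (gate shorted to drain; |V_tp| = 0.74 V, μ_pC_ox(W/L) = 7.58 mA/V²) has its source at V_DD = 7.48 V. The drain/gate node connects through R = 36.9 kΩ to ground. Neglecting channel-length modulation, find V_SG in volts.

With gate tied to drain, V_SG = V_SD ≥ V_SG − |V_tp|, so the device is in saturation.
KCL at the drain: ½ k_p (V_SG − |V_tp|)² = (V_DD − V_SG)/R.
Let x = V_SG − 0.74. Then 140 x² + x − 6.74 = 0, giving x = 0.216 V (positive root), so V_SG = 0.956 V.
I_D = (V_DD − V_SG)/R = (7.48 − 0.956) / 36.9 = 0.177 mA.

V_SG = 0.956 V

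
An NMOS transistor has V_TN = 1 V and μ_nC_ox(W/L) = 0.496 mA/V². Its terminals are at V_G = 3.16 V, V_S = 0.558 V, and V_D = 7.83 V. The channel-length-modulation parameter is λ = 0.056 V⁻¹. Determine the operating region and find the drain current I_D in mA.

Saturation; I_D = 0.896 mA

V_GS = V_G − V_S = 3.16 − 0.558 = 2.6 V; V_DS = V_D − V_S = 7.83 − 0.558 = 7.27 V.
V_ov = V_GS − V_TN = 2.6 − 1 = 1.6 V.
Since V_DS = 7.27 V ≥ V_ov = 1.6 V, the device is in saturation.
I_D = ½ k_n V_ov² (1 + λ V_DS) = 0.5 × 0.496 × 1.6² × (1 + 0.056 × 7.27) = 0.896 mA.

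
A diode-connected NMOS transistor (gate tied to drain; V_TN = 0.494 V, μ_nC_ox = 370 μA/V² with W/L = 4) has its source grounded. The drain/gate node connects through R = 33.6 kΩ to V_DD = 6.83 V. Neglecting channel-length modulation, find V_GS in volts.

V_GS = 0.979 V

With gate tied to drain, V_GS = V_DS ≥ V_GS − V_TN, so the device is in saturation.
k_n = μ_nC_ox · (W/L) = 1.48 mA/V².
KCL at the drain: ½ k_n (V_GS − V_TN)² = (V_DD − V_GS)/R.
Let x = V_GS − 0.494. Then 24.9 x² + x − 6.336 = 0, giving x = 0.485 V (positive root), so V_GS = 0.979 V.
I_D = (V_DD − V_GS)/R = (6.83 − 0.979) / 33.6 = 0.174 mA.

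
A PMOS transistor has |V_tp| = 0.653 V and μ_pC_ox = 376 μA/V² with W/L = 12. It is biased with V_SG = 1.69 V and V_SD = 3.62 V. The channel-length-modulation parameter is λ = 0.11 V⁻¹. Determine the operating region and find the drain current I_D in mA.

Saturation; I_D = 3.39 mA

k_p = μ_pC_ox · (W/L) = 4.512 mA/V².
V_ov = V_SG − |V_tp| = 1.69 − 0.653 = 1.04 V.
Since V_SD = 3.62 V ≥ V_ov = 1.04 V, the device is in saturation.
I_D = ½ k_p V_ov² (1 + λ V_SD) = 0.5 × 4.512 × 1.04² × (1 + 0.11 × 3.62) = 3.39 mA.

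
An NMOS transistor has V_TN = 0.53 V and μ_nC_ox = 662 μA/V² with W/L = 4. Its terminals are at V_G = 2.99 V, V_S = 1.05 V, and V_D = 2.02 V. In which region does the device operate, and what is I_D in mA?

Triode; I_D = 2.38 mA

V_GS = V_G − V_S = 2.99 − 1.05 = 1.94 V; V_DS = V_D − V_S = 2.02 − 1.05 = 0.97 V.
k_n = μ_nC_ox · (W/L) = 2.648 mA/V².
V_ov = V_GS − V_TN = 1.94 − 0.53 = 1.41 V.
Since V_DS = 0.97 V < V_ov = 1.41 V, the device is in the triode region.
I_D = k_n [V_ov · V_DS − ½ V_DS²] = 2.648 × [1.41 × 0.97 − 0.5 × 0.97²] = 2.38 mA.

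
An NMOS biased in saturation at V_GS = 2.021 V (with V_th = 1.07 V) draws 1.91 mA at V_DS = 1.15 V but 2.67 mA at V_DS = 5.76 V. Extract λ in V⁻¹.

With V_GS fixed, I_D ∝ (1 + λ V_DS) in saturation, so I_D2/I_D1 = (1 + λ V_DS2)/(1 + λ V_DS1).
2.67/1.91 = 1.398 = (1 + 5.76 λ)/(1 + 1.15 λ).
Solving: λ (I_D1 V_DS2 − I_D2 V_DS1) = I_D2 − I_D1, so λ = (2.67 − 1.91) / (1.91 × 5.76 − 2.67 × 1.15) = 0.76 / 7.93 = 0.0958 V⁻¹.

λ = 0.0958 V⁻¹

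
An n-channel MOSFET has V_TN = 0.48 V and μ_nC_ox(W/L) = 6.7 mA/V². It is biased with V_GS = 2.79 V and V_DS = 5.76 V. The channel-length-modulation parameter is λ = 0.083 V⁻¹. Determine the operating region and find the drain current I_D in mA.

V_ov = V_GS − V_TN = 2.79 − 0.48 = 2.31 V.
Since V_DS = 5.76 V ≥ V_ov = 2.31 V, the device is in saturation.
I_D = ½ k_n V_ov² (1 + λ V_DS) = 0.5 × 6.7 × 2.31² × (1 + 0.083 × 5.76) = 26.4 mA.

Saturation; I_D = 26.4 mA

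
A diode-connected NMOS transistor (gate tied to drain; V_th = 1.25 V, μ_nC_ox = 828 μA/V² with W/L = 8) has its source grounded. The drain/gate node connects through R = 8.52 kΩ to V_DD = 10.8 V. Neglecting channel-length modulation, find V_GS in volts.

V_GS = 1.81 V

With gate tied to drain, V_GS = V_DS ≥ V_GS − V_th, so the device is in saturation.
k_n = μ_nC_ox · (W/L) = 6.624 mA/V².
KCL at the drain: ½ k_n (V_GS − V_th)² = (V_DD − V_GS)/R.
Let x = V_GS − 1.25. Then 28.2 x² + x − 9.55 = 0, giving x = 0.564 V (positive root), so V_GS = 1.81 V.
I_D = (V_DD − V_GS)/R = (10.8 − 1.81) / 8.52 = 1.05 mA.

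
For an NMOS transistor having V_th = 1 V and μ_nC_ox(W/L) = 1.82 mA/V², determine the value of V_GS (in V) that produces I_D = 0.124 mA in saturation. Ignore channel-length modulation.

In saturation I_D = ½ k_n (V_GS − V_th)², so V_GS − V_th = √(2 I_D / k_n) = √(2 × 0.124 / 1.82) = 0.369 V.
V_GS = 1 + 0.369 = 1.37 V.

V_GS = 1.37 V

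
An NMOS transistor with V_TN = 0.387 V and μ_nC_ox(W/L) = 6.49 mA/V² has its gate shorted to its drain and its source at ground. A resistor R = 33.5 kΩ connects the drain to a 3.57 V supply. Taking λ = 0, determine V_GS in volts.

V_GS = 0.554 V

With gate tied to drain, V_GS = V_DS ≥ V_GS − V_TN, so the device is in saturation.
KCL at the drain: ½ k_n (V_GS − V_TN)² = (V_DD − V_GS)/R.
Let x = V_GS − 0.387. Then 109 x² + x − 3.183 = 0, giving x = 0.167 V (positive root), so V_GS = 0.554 V.
I_D = (V_DD − V_GS)/R = (3.57 − 0.554) / 33.5 = 0.09 mA.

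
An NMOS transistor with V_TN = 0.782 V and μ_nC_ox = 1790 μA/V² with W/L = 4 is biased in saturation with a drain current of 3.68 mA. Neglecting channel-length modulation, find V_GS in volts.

V_GS = 1.80 V

k_n = μ_nC_ox · (W/L) = 7.16 mA/V².
In saturation I_D = ½ k_n (V_GS − V_TN)², so V_GS − V_TN = √(2 I_D / k_n) = √(2 × 3.68 / 7.16) = 1.01 V.
V_GS = 0.782 + 1.01 = 1.8 V.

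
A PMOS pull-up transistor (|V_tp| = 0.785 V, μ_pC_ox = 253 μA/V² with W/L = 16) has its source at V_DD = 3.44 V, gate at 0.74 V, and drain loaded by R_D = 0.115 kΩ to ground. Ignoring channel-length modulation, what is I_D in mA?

I_D = 7.42 mA

V_SG = V_DD − V_G = 3.44 − 0.74 = 2.7 V, so V_ov = 2.7 − 0.785 = 1.92 V.
k_p = μ_pC_ox · (W/L) = 4.048 mA/V².
Assume saturation: I_D = ½ k_p V_ov² = 0.5 × 4.048 × 1.92² = 7.42 mA, giving V_SD = V_DD − I_D R_D = 3.44 − 7.42 × 0.115 = 2.59 V.
V_SD = 2.59 V ≥ V_ov = 1.92 V, confirming saturation.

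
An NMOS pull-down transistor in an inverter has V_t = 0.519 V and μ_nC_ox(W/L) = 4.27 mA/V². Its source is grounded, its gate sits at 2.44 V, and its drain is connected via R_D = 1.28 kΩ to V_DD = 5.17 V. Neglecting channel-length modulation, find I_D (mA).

V_GS = V_G = 2.44 V, so V_ov = 2.44 − 0.519 = 1.92 V.
Assume saturation: I_D = ½ k_n V_ov² = 0.5 × 4.27 × 1.92² = 7.88 mA, giving V_DS = V_DD − I_D R_D = 5.17 − 7.88 × 1.28 = -4.91 V.
But -4.91 V < V_ov = 1.92 V, so the device is actually in triode.
In triode I_D = k_n[V_ov V_DS − ½ V_DS²] and I_D = (V_DD − V_DS)/R_D. Equating: 2.73 V_DS² − 11.5 V_DS + 5.17 = 0, giving V_DS = 0.512 V (the root below V_ov).
I_D = (5.17 − 0.512) / 1.28 = 3.64 mA.

I_D = 3.64 mA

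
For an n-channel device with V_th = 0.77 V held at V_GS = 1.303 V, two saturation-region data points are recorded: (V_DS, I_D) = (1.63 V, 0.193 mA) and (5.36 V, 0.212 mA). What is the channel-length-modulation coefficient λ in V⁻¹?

λ = 0.0276 V⁻¹

With V_GS fixed, I_D ∝ (1 + λ V_DS) in saturation, so I_D2/I_D1 = (1 + λ V_DS2)/(1 + λ V_DS1).
0.212/0.193 = 1.098 = (1 + 5.36 λ)/(1 + 1.63 λ).
Solving: λ (I_D1 V_DS2 − I_D2 V_DS1) = I_D2 − I_D1, so λ = (0.212 − 0.193) / (0.193 × 5.36 − 0.212 × 1.63) = 0.019 / 0.689 = 0.0276 V⁻¹.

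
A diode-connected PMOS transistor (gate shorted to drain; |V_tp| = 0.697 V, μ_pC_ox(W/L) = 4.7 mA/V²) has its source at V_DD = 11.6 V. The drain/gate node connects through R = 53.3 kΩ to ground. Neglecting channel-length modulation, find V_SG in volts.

V_SG = 0.988 V

With gate tied to drain, V_SG = V_SD ≥ V_SG − |V_tp|, so the device is in saturation.
KCL at the drain: ½ k_p (V_SG − |V_tp|)² = (V_DD − V_SG)/R.
Let x = V_SG − 0.697. Then 125 x² + x − 10.9 = 0, giving x = 0.291 V (positive root), so V_SG = 0.988 V.
I_D = (V_DD − V_SG)/R = (11.6 − 0.988) / 53.3 = 0.199 mA.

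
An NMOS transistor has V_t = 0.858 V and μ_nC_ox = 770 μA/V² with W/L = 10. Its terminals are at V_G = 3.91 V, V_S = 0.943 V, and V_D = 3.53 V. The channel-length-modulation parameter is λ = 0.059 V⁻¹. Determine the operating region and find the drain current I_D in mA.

Saturation; I_D = 19.7 mA

V_GS = V_G − V_S = 3.91 − 0.943 = 2.97 V; V_DS = V_D − V_S = 3.53 − 0.943 = 2.59 V.
k_n = μ_nC_ox · (W/L) = 7.7 mA/V².
V_ov = V_GS − V_t = 2.97 − 0.858 = 2.11 V.
Since V_DS = 2.59 V ≥ V_ov = 2.11 V, the device is in saturation.
I_D = ½ k_n V_ov² (1 + λ V_DS) = 0.5 × 7.7 × 2.11² × (1 + 0.059 × 2.59) = 19.7 mA.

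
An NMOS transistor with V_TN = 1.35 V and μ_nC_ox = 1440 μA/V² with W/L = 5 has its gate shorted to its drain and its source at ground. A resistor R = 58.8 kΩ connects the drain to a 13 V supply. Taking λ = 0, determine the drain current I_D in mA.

With gate tied to drain, V_GS = V_DS ≥ V_GS − V_TN, so the device is in saturation.
k_n = μ_nC_ox · (W/L) = 7.2 mA/V².
KCL at the drain: ½ k_n (V_GS − V_TN)² = (V_DD − V_GS)/R.
Let x = V_GS − 1.35. Then 212 x² + x − 11.65 = 0, giving x = 0.232 V (positive root), so V_GS = 1.58 V.
I_D = (V_DD − V_GS)/R = (13 − 1.58) / 58.8 = 0.194 mA.

I_D = 0.194 mA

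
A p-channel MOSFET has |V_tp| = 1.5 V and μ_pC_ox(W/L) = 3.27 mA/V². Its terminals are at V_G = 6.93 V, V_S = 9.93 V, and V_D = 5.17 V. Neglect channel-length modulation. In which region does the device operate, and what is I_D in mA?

Saturation; I_D = 3.68 mA

V_SG = V_S − V_G = 9.93 − 6.93 = 3 V; V_SD = V_S − V_D = 9.93 − 5.17 = 4.76 V.
V_ov = V_SG − |V_tp| = 3 − 1.5 = 1.5 V.
Since V_SD = 4.76 V ≥ V_ov = 1.5 V, the device is in saturation.
I_D = ½ k_p V_ov² = 0.5 × 3.27 × 1.5² = 3.68 mA.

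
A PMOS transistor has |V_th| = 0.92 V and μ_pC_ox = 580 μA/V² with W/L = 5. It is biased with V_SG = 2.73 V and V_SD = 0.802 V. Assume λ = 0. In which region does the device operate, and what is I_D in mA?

Triode; I_D = 3.28 mA

k_p = μ_pC_ox · (W/L) = 2.9 mA/V².
V_ov = V_SG − |V_th| = 2.73 − 0.92 = 1.81 V.
Since V_SD = 0.802 V < V_ov = 1.81 V, the device is in the triode region.
I_D = k_p [V_ov · V_SD − ½ V_SD²] = 2.9 × [1.81 × 0.802 − 0.5 × 0.802²] = 3.28 mA.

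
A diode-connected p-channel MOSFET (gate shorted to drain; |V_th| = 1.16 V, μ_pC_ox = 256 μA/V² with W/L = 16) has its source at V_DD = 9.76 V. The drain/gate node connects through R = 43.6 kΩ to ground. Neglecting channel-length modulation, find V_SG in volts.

With gate tied to drain, V_SG = V_SD ≥ V_SG − |V_th|, so the device is in saturation.
k_p = μ_pC_ox · (W/L) = 4.096 mA/V².
KCL at the drain: ½ k_p (V_SG − |V_th|)² = (V_DD − V_SG)/R.
Let x = V_SG − 1.16. Then 89.3 x² + x − 8.6 = 0, giving x = 0.305 V (positive root), so V_SG = 1.46 V.
I_D = (V_DD − V_SG)/R = (9.76 − 1.46) / 43.6 = 0.19 mA.

V_SG = 1.46 V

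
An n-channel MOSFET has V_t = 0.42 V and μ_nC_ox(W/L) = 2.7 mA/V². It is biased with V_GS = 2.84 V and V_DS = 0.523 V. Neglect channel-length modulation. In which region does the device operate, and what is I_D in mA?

V_ov = V_GS − V_t = 2.84 − 0.42 = 2.42 V.
Since V_DS = 0.523 V < V_ov = 2.42 V, the device is in the triode region.
I_D = k_n [V_ov · V_DS − ½ V_DS²] = 2.7 × [2.42 × 0.523 − 0.5 × 0.523²] = 3.05 mA.

Triode; I_D = 3.05 mA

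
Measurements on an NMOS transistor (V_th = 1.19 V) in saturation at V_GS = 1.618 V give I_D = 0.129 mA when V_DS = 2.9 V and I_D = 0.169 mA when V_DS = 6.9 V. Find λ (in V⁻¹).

λ = 0.100 V⁻¹

With V_GS fixed, I_D ∝ (1 + λ V_DS) in saturation, so I_D2/I_D1 = (1 + λ V_DS2)/(1 + λ V_DS1).
0.169/0.129 = 1.31 = (1 + 6.9 λ)/(1 + 2.9 λ).
Solving: λ (I_D1 V_DS2 − I_D2 V_DS1) = I_D2 − I_D1, so λ = (0.169 − 0.129) / (0.129 × 6.9 − 0.169 × 2.9) = 0.04 / 0.4 = 0.1 V⁻¹.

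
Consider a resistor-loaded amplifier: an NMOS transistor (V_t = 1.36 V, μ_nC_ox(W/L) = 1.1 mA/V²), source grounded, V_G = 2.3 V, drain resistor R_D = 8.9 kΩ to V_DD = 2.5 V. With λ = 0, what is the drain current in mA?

I_D = 0.249 mA

V_GS = V_G = 2.3 V, so V_ov = 2.3 − 1.36 = 0.94 V.
Assume saturation: I_D = ½ k_n V_ov² = 0.5 × 1.1 × 0.94² = 0.486 mA, giving V_DS = V_DD − I_D R_D = 2.5 − 0.486 × 8.9 = -1.83 V.
But -1.83 V < V_ov = 0.94 V, so the device is actually in triode.
In triode I_D = k_n[V_ov V_DS − ½ V_DS²] and I_D = (V_DD − V_DS)/R_D. Equating: 4.9 V_DS² − 10.2 V_DS + 2.5 = 0, giving V_DS = 0.284 V (the root below V_ov).
I_D = (2.5 − 0.284) / 8.9 = 0.249 mA.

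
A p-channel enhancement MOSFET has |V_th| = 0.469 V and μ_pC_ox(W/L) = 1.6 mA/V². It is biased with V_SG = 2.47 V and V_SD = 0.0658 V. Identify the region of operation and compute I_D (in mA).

Triode; I_D = 0.207 mA

V_ov = V_SG − |V_th| = 2.47 − 0.469 = 2 V.
Since V_SD = 0.0658 V < V_ov = 2 V, the device is in the triode region.
I_D = k_p [V_ov · V_SD − ½ V_SD²] = 1.6 × [2 × 0.0658 − 0.5 × 0.0658²] = 0.207 mA.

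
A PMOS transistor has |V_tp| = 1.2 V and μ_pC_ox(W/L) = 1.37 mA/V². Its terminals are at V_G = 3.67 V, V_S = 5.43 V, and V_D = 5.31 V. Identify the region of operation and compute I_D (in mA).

V_SG = V_S − V_G = 5.43 − 3.67 = 1.76 V; V_SD = V_S − V_D = 5.43 − 5.31 = 0.12 V.
V_ov = V_SG − |V_tp| = 1.76 − 1.2 = 0.56 V.
Since V_SD = 0.12 V < V_ov = 0.56 V, the device is in the triode region.
I_D = k_p [V_ov · V_SD − ½ V_SD²] = 1.37 × [0.56 × 0.12 − 0.5 × 0.12²] = 0.0822 mA.

Triode; I_D = 0.0822 mA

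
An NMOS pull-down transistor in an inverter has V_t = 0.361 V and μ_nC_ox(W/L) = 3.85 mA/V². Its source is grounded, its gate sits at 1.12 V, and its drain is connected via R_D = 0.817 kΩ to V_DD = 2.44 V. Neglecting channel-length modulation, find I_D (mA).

I_D = 1.11 mA

V_GS = V_G = 1.12 V, so V_ov = 1.12 − 0.361 = 0.759 V.
Assume saturation: I_D = ½ k_n V_ov² = 0.5 × 3.85 × 0.759² = 1.11 mA, giving V_DS = V_DD − I_D R_D = 2.44 − 1.11 × 0.817 = 1.53 V.
V_DS = 1.53 V ≥ V_ov = 0.759 V, confirming saturation.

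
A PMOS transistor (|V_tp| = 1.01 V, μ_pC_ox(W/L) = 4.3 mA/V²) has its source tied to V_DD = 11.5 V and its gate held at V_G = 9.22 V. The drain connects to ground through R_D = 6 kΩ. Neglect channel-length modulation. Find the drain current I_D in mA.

I_D = 1.85 mA

V_SG = V_DD − V_G = 11.5 − 9.22 = 2.28 V, so V_ov = 2.28 − 1.01 = 1.27 V.
Assume saturation: I_D = ½ k_p V_ov² = 0.5 × 4.3 × 1.27² = 3.47 mA, giving V_SD = V_DD − I_D R_D = 11.5 − 3.47 × 6 = -9.31 V.
But -9.31 V < V_ov = 1.27 V, so the device is actually in triode.
In triode I_D = k_p[V_ov V_SD − ½ V_SD²] and I_D = (V_DD − V_SD)/R_D. Equating: 12.9 V_SD² − 33.77 V_SD + 11.5 = 0, giving V_SD = 0.402 V (the root below V_ov).
I_D = (11.5 − 0.402) / 6 = 1.85 mA.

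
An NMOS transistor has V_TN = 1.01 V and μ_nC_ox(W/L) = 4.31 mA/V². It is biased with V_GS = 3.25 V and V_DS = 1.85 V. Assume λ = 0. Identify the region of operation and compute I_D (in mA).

V_ov = V_GS − V_TN = 3.25 − 1.01 = 2.24 V.
Since V_DS = 1.85 V < V_ov = 2.24 V, the device is in the triode region.
I_D = k_n [V_ov · V_DS − ½ V_DS²] = 4.31 × [2.24 × 1.85 − 0.5 × 1.85²] = 10.5 mA.

Triode; I_D = 10.5 mA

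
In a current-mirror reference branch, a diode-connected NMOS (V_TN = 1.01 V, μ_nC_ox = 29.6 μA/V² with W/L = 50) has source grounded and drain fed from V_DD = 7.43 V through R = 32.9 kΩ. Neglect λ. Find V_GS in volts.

V_GS = 1.50 V

With gate tied to drain, V_GS = V_DS ≥ V_GS − V_TN, so the device is in saturation.
k_n = μ_nC_ox · (W/L) = 1.48 mA/V².
KCL at the drain: ½ k_n (V_GS − V_TN)² = (V_DD − V_GS)/R.
Let x = V_GS − 1.01. Then 24.3 x² + x − 6.42 = 0, giving x = 0.493 V (positive root), so V_GS = 1.5 V.
I_D = (V_DD − V_GS)/R = (7.43 − 1.5) / 32.9 = 0.18 mA.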